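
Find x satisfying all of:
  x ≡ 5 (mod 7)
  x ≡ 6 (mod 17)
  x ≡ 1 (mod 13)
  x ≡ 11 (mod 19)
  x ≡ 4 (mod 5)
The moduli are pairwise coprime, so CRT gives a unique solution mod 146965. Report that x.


Product of moduli M = 7 · 17 · 13 · 19 · 5 = 146965.
Merge one congruence at a time:
  Start: x ≡ 5 (mod 7).
  Combine with x ≡ 6 (mod 17); new modulus lcm = 119.
    Write x = 5 + 7·t and substitute into x ≡ 6 (mod 17): 7·t ≡ 6 − 5 = 1 (mod 17).
    The inverse of 7 mod 17 is 5 (since 7·5 = 35 = 2·17 + 1), so t ≡ 5·1 = 5 ≡ 5 (mod 17).
    Then x = 5 + 7·5 = 40, valid modulo lcm(7, 17) = 119: x ≡ 40 (mod 119).
  Combine with x ≡ 1 (mod 13); new modulus lcm = 1547.
    Write x = 40 + 119·t and substitute into x ≡ 1 (mod 13): 119·t ≡ 1 − 40 = -39 (mod 13).
    Reduce coefficients mod 13: 2·t ≡ 0 (mod 13).
    The inverse of 2 mod 13 is 7 (since 2·7 = 14 = 1·13 + 1), so t ≡ 7·0 = 0 ≡ 0 (mod 13).
    Then x = 40 + 119·0 = 40, valid modulo lcm(119, 13) = 1547: x ≡ 40 (mod 1547).
  Combine with x ≡ 11 (mod 19); new modulus lcm = 29393.
    Write x = 40 + 1547·t and substitute into x ≡ 11 (mod 19): 1547·t ≡ 11 − 40 = -29 (mod 19).
    Reduce coefficients mod 19: 8·t ≡ 9 (mod 19).
    The inverse of 8 mod 19 is 12 (since 8·12 = 96 = 5·19 + 1), so t ≡ 12·9 = 108 ≡ 13 (mod 19).
    Then x = 40 + 1547·13 = 20151, valid modulo lcm(1547, 19) = 29393: x ≡ 20151 (mod 29393).
  Combine with x ≡ 4 (mod 5); new modulus lcm = 146965.
    Write x = 20151 + 29393·t and substitute into x ≡ 4 (mod 5): 29393·t ≡ 4 − 20151 = -20147 (mod 5).
    Reduce coefficients mod 5: 3·t ≡ 3 (mod 5).
    The inverse of 3 mod 5 is 2 (since 3·2 = 6 = 1·5 + 1), so t ≡ 2·3 = 6 ≡ 1 (mod 5).
    Then x = 20151 + 29393·1 = 49544, valid modulo lcm(29393, 5) = 146965: x ≡ 49544 (mod 146965).
Verify against each original: 49544 mod 7 = 5, 49544 mod 17 = 6, 49544 mod 13 = 1, 49544 mod 19 = 11, 49544 mod 5 = 4.

x ≡ 49544 (mod 146965).


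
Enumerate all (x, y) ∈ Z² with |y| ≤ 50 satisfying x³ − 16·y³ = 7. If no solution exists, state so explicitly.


The equation is x³ - 16y³ = 7. For fixed y, x³ = 16·y³ + 7, so a solution requires the RHS to be a perfect cube.
Strategy: iterate y from -50 to 50, compute RHS = 16·y³ + 7, and check whether it is a (positive or negative) perfect cube.
Check small values of y:
  y = 0: RHS = 7 is not a perfect cube.
  y = 1: RHS = 23 is not a perfect cube.
  y = -1: RHS = -9 is not a perfect cube.
  y = 2: RHS = 135 is not a perfect cube.
  y = -2: RHS = -121 is not a perfect cube.
  y = 3: RHS = 439 is not a perfect cube.
  y = -3: RHS = -425 is not a perfect cube.
Continuing the search up to |y| = 50 finds no solutions either.
No (x, y) in the scanned range satisfies the equation.

No integer solutions with |y| ≤ 50.


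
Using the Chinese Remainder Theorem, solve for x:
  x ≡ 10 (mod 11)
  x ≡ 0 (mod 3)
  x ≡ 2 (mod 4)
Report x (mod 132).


Moduli 11, 3, 4 are pairwise coprime; by CRT there is a unique solution modulo M = 11 · 3 · 4 = 132.
Solve pairwise, accumulating the modulus:
  Start with x ≡ 10 (mod 11).
  Combine with x ≡ 0 (mod 3): since gcd(11, 3) = 1, we get a unique residue mod 33.
    Write x = 10 + 11·t and substitute into x ≡ 0 (mod 3): 11·t ≡ 0 − 10 = -10 (mod 3).
    Reduce coefficients mod 3: 2·t ≡ 2 (mod 3).
    The inverse of 2 mod 3 is 2 (since 2·2 = 4 = 1·3 + 1), so t ≡ 2·2 = 4 ≡ 1 (mod 3).
    Then x = 10 + 11·1 = 21, valid modulo lcm(11, 3) = 33: x ≡ 21 (mod 33).
  Combine with x ≡ 2 (mod 4): since gcd(33, 4) = 1, we get a unique residue mod 132.
    Write x = 21 + 33·t and substitute into x ≡ 2 (mod 4): 33·t ≡ 2 − 21 = -19 (mod 4).
    Reduce coefficients mod 4: 1·t ≡ 1 (mod 4).
    So t ≡ 1 (mod 4).
    Then x = 21 + 33·1 = 54, valid modulo lcm(33, 4) = 132: x ≡ 54 (mod 132).
Verify: 54 mod 11 = 10 ✓, 54 mod 3 = 0 ✓, 54 mod 4 = 2 ✓.

x ≡ 54 (mod 132).


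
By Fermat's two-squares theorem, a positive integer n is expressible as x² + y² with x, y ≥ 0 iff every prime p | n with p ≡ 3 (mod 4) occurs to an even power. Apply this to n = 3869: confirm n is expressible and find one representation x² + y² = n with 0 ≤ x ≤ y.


Step 1: Factor n = 3869 = 53 · 73.
Step 2: Check the mod-4 condition on each prime factor: 53 ≡ 1 (mod 4), exponent 1; 73 ≡ 1 (mod 4), exponent 1.
All primes ≡ 3 (mod 4) appear to even exponent (or don't appear), so by the two-squares theorem n IS expressible as a sum of two squares.
Step 3: Build a representation. Here n = 53 · 73 is a product of primes ≡ 1 (mod 4). Each prime p ≡ 1 (mod 4) is itself a sum of two squares; find a² by testing p − a² for a perfect square:
  53: 53 − 1² = 52, 53 − 2² = 49 = 7² ⇒ 53 = 2² + 7².
  73: 73 − 1² = 72, 73 − 2² = 69, 73 − 3² = 64 = 8² ⇒ 73 = 3² + 8².
  Combine using the Brahmagupta–Fibonacci identity (a² + b²)(c² + d²) = (ac − bd)² + (ad + bc)² = (ac + bd)² + (ad − bc)²:
  53 · 73 = 3869: from (2² + 7²)(3² + 8²), take (2·3 − 7·8, 2·8 + 7·3) = (6 − 56, 16 + 21) = (-50, 37); dropping signs (only squares matter) gives (50, 37); check 50² + 37² = 2500 + 1369 = 3869 ✓.
Step 4: Order so x ≤ y and verify: 37² + 50² = 1369 + 2500 = 3869 = n. ✓

n = 3869 = 37² + 50² (one valid representation with x ≤ y).


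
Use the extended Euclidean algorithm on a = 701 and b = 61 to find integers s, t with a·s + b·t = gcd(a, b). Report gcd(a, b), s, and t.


Euclidean algorithm on (701, 61) — divide until remainder is 0:
  701 = 11 · 61 + 30
  61 = 2 · 30 + 1
  30 = 30 · 1 + 0
gcd(701, 61) = 1.
Track Bezout coefficients alongside the remainders: start with r₀ = 701 = a·1 + b·0 (s = 1, t = 0) and r₁ = 61 = a·0 + b·1 (s = 0, t = 1); each new remainder r_{k+1} = r_{k-1} − q_k·r_k inherits s_{k+1} = s_{k-1} − q_k·s_k, t_{k+1} = t_{k-1} − q_k·t_k, so r_k = a·s_k + b·t_k at every step:
  q = 11: r = 30, s = 1 − 11·0 = 1, t = 0 − 11·1 = -11  (check: 701·1 + 61·(-11) = 30)
  q = 2: r = 1, s = 0 − 2·1 = -2, t = 1 − 2·(-11) = 23  (check: 701·(-2) + 61·23 = 1)
The row with r = 1 (the gcd) gives the Bezout coefficients s = -2, t = 23.
Result: 701 · (-2) + 61 · (23) = 1.

gcd(701, 61) = 1; s = -2, t = 23 (check: 701·(-2) + 61·23 = 1).


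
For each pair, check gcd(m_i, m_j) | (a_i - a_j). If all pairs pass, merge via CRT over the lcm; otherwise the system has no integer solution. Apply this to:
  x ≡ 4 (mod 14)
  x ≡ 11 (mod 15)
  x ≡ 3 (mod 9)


Moduli 14, 15, 9 are not pairwise coprime, so CRT works modulo lcm(m_i) when all pairwise compatibility conditions hold.
Pairwise compatibility: gcd(m_i, m_j) must divide a_i - a_j for every pair.
Merge one congruence at a time:
  Start: x ≡ 4 (mod 14).
  Combine with x ≡ 11 (mod 15): gcd(14, 15) = 1; 11 - 4 = 7, which IS divisible by 1, so compatible.
    Write x = 4 + 14·t and substitute into x ≡ 11 (mod 15): 14·t ≡ 11 − 4 = 7 (mod 15).
    The inverse of 14 mod 15 is 14 (since 14·14 = 196 = 13·15 + 1), so t ≡ 14·7 = 98 ≡ 8 (mod 15).
    Then x = 4 + 14·8 = 116, valid modulo lcm(14, 15) = 210: x ≡ 116 (mod 210).
  Combine with x ≡ 3 (mod 9): gcd(210, 9) = 3, and 3 - 116 = -113 is NOT divisible by 3.
    ⇒ system is inconsistent (no integer solution).

No solution (the system is inconsistent).


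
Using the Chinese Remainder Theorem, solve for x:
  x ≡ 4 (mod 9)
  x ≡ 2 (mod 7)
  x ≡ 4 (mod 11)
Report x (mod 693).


Moduli 9, 7, 11 are pairwise coprime; by CRT there is a unique solution modulo M = 9 · 7 · 11 = 693.
Solve pairwise, accumulating the modulus:
  Start with x ≡ 4 (mod 9).
  Combine with x ≡ 2 (mod 7): since gcd(9, 7) = 1, we get a unique residue mod 63.
    Write x = 4 + 9·t and substitute into x ≡ 2 (mod 7): 9·t ≡ 2 − 4 = -2 (mod 7).
    Reduce coefficients mod 7: 2·t ≡ 5 (mod 7).
    The inverse of 2 mod 7 is 4 (since 2·4 = 8 = 1·7 + 1), so t ≡ 4·5 = 20 ≡ 6 (mod 7).
    Then x = 4 + 9·6 = 58, valid modulo lcm(9, 7) = 63: x ≡ 58 (mod 63).
  Combine with x ≡ 4 (mod 11): since gcd(63, 11) = 1, we get a unique residue mod 693.
    Write x = 58 + 63·t and substitute into x ≡ 4 (mod 11): 63·t ≡ 4 − 58 = -54 (mod 11).
    Reduce coefficients mod 11: 8·t ≡ 1 (mod 11).
    The inverse of 8 mod 11 is 7 (since 8·7 = 56 = 5·11 + 1), so t ≡ 7·1 = 7 ≡ 7 (mod 11).
    Then x = 58 + 63·7 = 499, valid modulo lcm(63, 11) = 693: x ≡ 499 (mod 693).
Verify: 499 mod 9 = 4 ✓, 499 mod 7 = 2 ✓, 499 mod 11 = 4 ✓.

x ≡ 499 (mod 693).


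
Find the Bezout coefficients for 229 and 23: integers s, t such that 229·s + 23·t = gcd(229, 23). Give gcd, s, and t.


Euclidean algorithm on (229, 23) — divide until remainder is 0:
  229 = 9 · 23 + 22
  23 = 1 · 22 + 1
  22 = 22 · 1 + 0
gcd(229, 23) = 1.
Track Bezout coefficients alongside the remainders: start with r₀ = 229 = a·1 + b·0 (s = 1, t = 0) and r₁ = 23 = a·0 + b·1 (s = 0, t = 1); each new remainder r_{k+1} = r_{k-1} − q_k·r_k inherits s_{k+1} = s_{k-1} − q_k·s_k, t_{k+1} = t_{k-1} − q_k·t_k, so r_k = a·s_k + b·t_k at every step:
  q = 9: r = 22, s = 1 − 9·0 = 1, t = 0 − 9·1 = -9  (check: 229·1 + 23·(-9) = 22)
  q = 1: r = 1, s = 0 − 1·1 = -1, t = 1 − 1·(-9) = 10  (check: 229·(-1) + 23·10 = 1)
The row with r = 1 (the gcd) gives the Bezout coefficients s = -1, t = 10.
Result: 229 · (-1) + 23 · (10) = 1.

gcd(229, 23) = 1; s = -1, t = 10 (check: 229·(-1) + 23·10 = 1).


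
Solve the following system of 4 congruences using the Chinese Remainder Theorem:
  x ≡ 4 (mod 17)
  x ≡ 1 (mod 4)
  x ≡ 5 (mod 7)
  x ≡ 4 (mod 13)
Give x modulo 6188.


Product of moduli M = 17 · 4 · 7 · 13 = 6188.
Merge one congruence at a time:
  Start: x ≡ 4 (mod 17).
  Combine with x ≡ 1 (mod 4); new modulus lcm = 68.
    Write x = 4 + 17·t and substitute into x ≡ 1 (mod 4): 17·t ≡ 1 − 4 = -3 (mod 4).
    Reduce coefficients mod 4: 1·t ≡ 1 (mod 4).
    So t ≡ 1 (mod 4).
    Then x = 4 + 17·1 = 21, valid modulo lcm(17, 4) = 68: x ≡ 21 (mod 68).
  Combine with x ≡ 5 (mod 7); new modulus lcm = 476.
    Write x = 21 + 68·t and substitute into x ≡ 5 (mod 7): 68·t ≡ 5 − 21 = -16 (mod 7).
    Reduce coefficients mod 7: 5·t ≡ 5 (mod 7).
    The inverse of 5 mod 7 is 3 (since 5·3 = 15 = 2·7 + 1), so t ≡ 3·5 = 15 ≡ 1 (mod 7).
    Then x = 21 + 68·1 = 89, valid modulo lcm(68, 7) = 476: x ≡ 89 (mod 476).
  Combine with x ≡ 4 (mod 13); new modulus lcm = 6188.
    Write x = 89 + 476·t and substitute into x ≡ 4 (mod 13): 476·t ≡ 4 − 89 = -85 (mod 13).
    Reduce coefficients mod 13: 8·t ≡ 6 (mod 13).
    The inverse of 8 mod 13 is 5 (since 8·5 = 40 = 3·13 + 1), so t ≡ 5·6 = 30 ≡ 4 (mod 13).
    Then x = 89 + 476·4 = 1993, valid modulo lcm(476, 13) = 6188: x ≡ 1993 (mod 6188).
Verify against each original: 1993 mod 17 = 4, 1993 mod 4 = 1, 1993 mod 7 = 5, 1993 mod 13 = 4.

x ≡ 1993 (mod 6188).


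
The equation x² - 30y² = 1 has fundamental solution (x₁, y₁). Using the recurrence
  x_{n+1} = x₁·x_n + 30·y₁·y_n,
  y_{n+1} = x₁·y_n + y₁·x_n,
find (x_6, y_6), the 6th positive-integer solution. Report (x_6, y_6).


Step 1: Find the fundamental solution (x₁, y₁) of x² - 30y² = 1.
  Expand √30 as a continued fraction. a₀ = ⌊√30⌋ = 5; iterate m_{k+1} = d_k·a_k − m_k, d_{k+1} = (30 − m_{k+1}²)/d_k, a_{k+1} = ⌊(a₀ + m_{k+1})/d_{k+1}⌋ (starting m₀ = 0, d₀ = 1), with convergents p_k = a_k·p_{k-1} + p_{k-2}, q_k = a_k·q_{k-1} + q_{k-2} (p₋₁ = 1, q₋₁ = 0):
  k = 0: a₀ = 5; p₀/q₀ = 5/1; p₀² − 30·q₀² = 25 − 30 = -5.
  k = 1: m = 5, d = 5, a = ⌊(5 + 5)/5⌋ = 2; p/q = (2·5 + 1)/(2·1 + 0) = 11/2; p² − 30·q² = 121 − 120 = 1.
  The first convergent with p² − 30·q² = 1 gives the fundamental solution (x₁, y₁) = (11, 2).
Step 2: Apply the recurrence (x_{n+1}, y_{n+1}) = (x₁x_n + 30y₁y_n, x₁y_n + y₁x_n) repeatedly.
  From (x_1, y_1) = (11, 2): x_2 = 11·11 + 30·2·2 = 241; y_2 = 11·2 + 2·11 = 44.
  From (x_2, y_2) = (241, 44): x_3 = 11·241 + 30·2·44 = 5291; y_3 = 11·44 + 2·241 = 966.
  From (x_3, y_3) = (5291, 966): x_4 = 11·5291 + 30·2·966 = 116161; y_4 = 11·966 + 2·5291 = 21208.
  From (x_4, y_4) = (116161, 21208): x_5 = 11·116161 + 30·2·21208 = 2550251; y_5 = 11·21208 + 2·116161 = 465610.
  From (x_5, y_5) = (2550251, 465610): x_6 = 11·2550251 + 30·2·465610 = 55989361; y_6 = 11·465610 + 2·2550251 = 10222212.
Step 3: Verify x_6² - 30·y_6² = 3134808545188321 - 3134808545188320 = 1 (should be 1). ✓

(x_1, y_1) = (11, 2); (x_6, y_6) = (55989361, 10222212).


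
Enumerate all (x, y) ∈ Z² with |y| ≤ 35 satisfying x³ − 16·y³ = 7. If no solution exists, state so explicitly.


The equation is x³ - 16y³ = 7. For fixed y, x³ = 16·y³ + 7, so a solution requires the RHS to be a perfect cube.
Strategy: iterate y from -35 to 35, compute RHS = 16·y³ + 7, and check whether it is a (positive or negative) perfect cube.
Check small values of y:
  y = 0: RHS = 7 is not a perfect cube.
  y = 1: RHS = 23 is not a perfect cube.
  y = -1: RHS = -9 is not a perfect cube.
  y = 2: RHS = 135 is not a perfect cube.
  y = -2: RHS = -121 is not a perfect cube.
  y = 3: RHS = 439 is not a perfect cube.
  y = -3: RHS = -425 is not a perfect cube.
Continuing the search up to |y| = 35 finds no solutions either.
No (x, y) in the scanned range satisfies the equation.

No integer solutions with |y| ≤ 35.


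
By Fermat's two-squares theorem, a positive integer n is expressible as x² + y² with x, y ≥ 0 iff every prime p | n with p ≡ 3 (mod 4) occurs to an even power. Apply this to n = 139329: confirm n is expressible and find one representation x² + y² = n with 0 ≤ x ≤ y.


Step 1: Factor n = 139329 = 3^2 · 113 · 137.
Step 2: Check the mod-4 condition on each prime factor: 3 ≡ 3 (mod 4), exponent 2 (must be even); 113 ≡ 1 (mod 4), exponent 1; 137 ≡ 1 (mod 4), exponent 1.
All primes ≡ 3 (mod 4) appear to even exponent (or don't appear), so by the two-squares theorem n IS expressible as a sum of two squares.
Step 3: Build a representation. Group n = k² · m with k = 3 and m = 113 · 137 = 15481 (a product of primes ≡ 1 (mod 4)); a representation of m scales to one of n via (k·x)² + (k·y)² = k²(x² + y²). Each prime p ≡ 1 (mod 4) is itself a sum of two squares; find a² by testing p − a² for a perfect square:
  113: 113 − 1² = 112, 113 − 2² = 109, 113 − 3² = 104, 113 − 4² = 97, 113 − 5² = 88, 113 − 6² = 77, 113 − 7² = 64 = 8² ⇒ 113 = 7² + 8².
  137: 137 − 1² = 136, 137 − 2² = 133, 137 − 3² = 128, 137 − 4² = 121 = 11² ⇒ 137 = 4² + 11².
  Combine using the Brahmagupta–Fibonacci identity (a² + b²)(c² + d²) = (ac − bd)² + (ad + bc)² = (ac + bd)² + (ad − bc)²:
  113 · 137 = 15481: from (7² + 8²)(4² + 11²), take (7·4 − 8·11, 7·11 + 8·4) = (28 − 88, 77 + 32) = (-60, 109); dropping signs (only squares matter) gives (60, 109); check 60² + 109² = 3600 + 11881 = 15481 ✓.
  Scale by k = 3: (3·60, 3·109) = (180, 327).
Step 4: Order so x ≤ y and verify: 180² + 327² = 32400 + 106929 = 139329 = n. ✓

n = 139329 = 180² + 327² (one valid representation with x ≤ y).


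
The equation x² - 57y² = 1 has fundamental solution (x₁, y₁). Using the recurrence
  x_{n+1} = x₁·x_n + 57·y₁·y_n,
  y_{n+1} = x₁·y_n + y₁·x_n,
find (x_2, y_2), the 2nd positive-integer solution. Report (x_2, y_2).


Step 1: Find the fundamental solution (x₁, y₁) of x² - 57y² = 1.
  Expand √57 as a continued fraction. a₀ = ⌊√57⌋ = 7; iterate m_{k+1} = d_k·a_k − m_k, d_{k+1} = (57 − m_{k+1}²)/d_k, a_{k+1} = ⌊(a₀ + m_{k+1})/d_{k+1}⌋ (starting m₀ = 0, d₀ = 1), with convergents p_k = a_k·p_{k-1} + p_{k-2}, q_k = a_k·q_{k-1} + q_{k-2} (p₋₁ = 1, q₋₁ = 0):
  k = 0: a₀ = 7; p₀/q₀ = 7/1; p₀² − 57·q₀² = 49 − 57 = -8.
  k = 1: m = 7, d = 8, a = ⌊(7 + 7)/8⌋ = 1; p/q = (1·7 + 1)/(1·1 + 0) = 8/1; p² − 57·q² = 64 − 57 = 7.
  k = 2: m = 1, d = 7, a = ⌊(7 + 1)/7⌋ = 1; p/q = (1·8 + 7)/(1·1 + 1) = 15/2; p² − 57·q² = 225 − 228 = -3.
  k = 3: m = 6, d = 3, a = ⌊(7 + 6)/3⌋ = 4; p/q = (4·15 + 8)/(4·2 + 1) = 68/9; p² − 57·q² = 4624 − 4617 = 7.
  k = 4: m = 6, d = 7, a = ⌊(7 + 6)/7⌋ = 1; p/q = (1·68 + 15)/(1·9 + 2) = 83/11; p² − 57·q² = 6889 − 6897 = -8.
  k = 5: m = 1, d = 8, a = ⌊(7 + 1)/8⌋ = 1; p/q = (1·83 + 68)/(1·11 + 9) = 151/20; p² − 57·q² = 22801 − 22800 = 1.
  The first convergent with p² − 57·q² = 1 gives the fundamental solution (x₁, y₁) = (151, 20).
Step 2: Apply the recurrence (x_{n+1}, y_{n+1}) = (x₁x_n + 57y₁y_n, x₁y_n + y₁x_n) repeatedly.
  From (x_1, y_1) = (151, 20): x_2 = 151·151 + 57·20·20 = 45601; y_2 = 151·20 + 20·151 = 6040.
Step 3: Verify x_2² - 57·y_2² = 2079451201 - 2079451200 = 1 (should be 1). ✓

(x_1, y_1) = (151, 20); (x_2, y_2) = (45601, 6040).


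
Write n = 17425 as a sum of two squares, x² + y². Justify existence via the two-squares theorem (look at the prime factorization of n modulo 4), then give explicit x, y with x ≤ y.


Step 1: Factor n = 17425 = 5^2 · 17 · 41.
Step 2: Check the mod-4 condition on each prime factor: 5 ≡ 1 (mod 4), exponent 2; 17 ≡ 1 (mod 4), exponent 1; 41 ≡ 1 (mod 4), exponent 1.
All primes ≡ 3 (mod 4) appear to even exponent (or don't appear), so by the two-squares theorem n IS expressible as a sum of two squares.
Step 3: Build a representation. Group n = k² · m with k = 5 and m = 17 · 41 = 697 (a product of primes ≡ 1 (mod 4)); a representation of m scales to one of n via (k·x)² + (k·y)² = k²(x² + y²). Each prime p ≡ 1 (mod 4) is itself a sum of two squares; find a² by testing p − a² for a perfect square:
  17: 17 − 1² = 16 = 4² ⇒ 17 = 1² + 4².
  41: 41 − 1² = 40, 41 − 2² = 37, 41 − 3² = 32, 41 − 4² = 25 = 5² ⇒ 41 = 4² + 5².
  Combine using the Brahmagupta–Fibonacci identity (a² + b²)(c² + d²) = (ac − bd)² + (ad + bc)² = (ac + bd)² + (ad − bc)²:
  17 · 41 = 697: from (1² + 4²)(4² + 5²), take (1·4 − 4·5, 1·5 + 4·4) = (4 − 20, 5 + 16) = (-16, 21); dropping signs (only squares matter) gives (16, 21); check 16² + 21² = 256 + 441 = 697 ✓.
  Scale by k = 5: (5·16, 5·21) = (80, 105).
Step 4: Order so x ≤ y and verify: 80² + 105² = 6400 + 11025 = 17425 = n. ✓

n = 17425 = 80² + 105² (one valid representation with x ≤ y).


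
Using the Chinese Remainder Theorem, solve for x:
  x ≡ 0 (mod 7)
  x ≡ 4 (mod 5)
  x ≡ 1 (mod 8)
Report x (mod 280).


Moduli 7, 5, 8 are pairwise coprime; by CRT there is a unique solution modulo M = 7 · 5 · 8 = 280.
Solve pairwise, accumulating the modulus:
  Start with x ≡ 0 (mod 7).
  Combine with x ≡ 4 (mod 5): since gcd(7, 5) = 1, we get a unique residue mod 35.
    Write x = 0 + 7·t and substitute into x ≡ 4 (mod 5): 7·t ≡ 4 − 0 = 4 (mod 5).
    Reduce coefficients mod 5: 2·t ≡ 4 (mod 5).
    The inverse of 2 mod 5 is 3 (since 2·3 = 6 = 1·5 + 1), so t ≡ 3·4 = 12 ≡ 2 (mod 5).
    Then x = 0 + 7·2 = 14, valid modulo lcm(7, 5) = 35: x ≡ 14 (mod 35).
  Combine with x ≡ 1 (mod 8): since gcd(35, 8) = 1, we get a unique residue mod 280.
    Write x = 14 + 35·t and substitute into x ≡ 1 (mod 8): 35·t ≡ 1 − 14 = -13 (mod 8).
    Reduce coefficients mod 8: 3·t ≡ 3 (mod 8).
    The inverse of 3 mod 8 is 3 (since 3·3 = 9 = 1·8 + 1), so t ≡ 3·3 = 9 ≡ 1 (mod 8).
    Then x = 14 + 35·1 = 49, valid modulo lcm(35, 8) = 280: x ≡ 49 (mod 280).
Verify: 49 mod 7 = 0 ✓, 49 mod 5 = 4 ✓, 49 mod 8 = 1 ✓.

x ≡ 49 (mod 280).


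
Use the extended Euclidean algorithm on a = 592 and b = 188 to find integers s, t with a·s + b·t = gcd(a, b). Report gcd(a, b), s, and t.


Euclidean algorithm on (592, 188) — divide until remainder is 0:
  592 = 3 · 188 + 28
  188 = 6 · 28 + 20
  28 = 1 · 20 + 8
  20 = 2 · 8 + 4
  8 = 2 · 4 + 0
gcd(592, 188) = 4.
Track Bezout coefficients alongside the remainders: start with r₀ = 592 = a·1 + b·0 (s = 1, t = 0) and r₁ = 188 = a·0 + b·1 (s = 0, t = 1); each new remainder r_{k+1} = r_{k-1} − q_k·r_k inherits s_{k+1} = s_{k-1} − q_k·s_k, t_{k+1} = t_{k-1} − q_k·t_k, so r_k = a·s_k + b·t_k at every step:
  q = 3: r = 28, s = 1 − 3·0 = 1, t = 0 − 3·1 = -3  (check: 592·1 + 188·(-3) = 28)
  q = 6: r = 20, s = 0 − 6·1 = -6, t = 1 − 6·(-3) = 19  (check: 592·(-6) + 188·19 = 20)
  q = 1: r = 8, s = 1 − 1·(-6) = 7, t = -3 − 1·19 = -22  (check: 592·7 + 188·(-22) = 8)
  q = 2: r = 4, s = -6 − 2·7 = -20, t = 19 − 2·(-22) = 63  (check: 592·(-20) + 188·63 = 4)
The row with r = 4 (the gcd) gives the Bezout coefficients s = -20, t = 63.
Result: 592 · (-20) + 188 · (63) = 4.

gcd(592, 188) = 4; s = -20, t = 63 (check: 592·(-20) + 188·63 = 4).


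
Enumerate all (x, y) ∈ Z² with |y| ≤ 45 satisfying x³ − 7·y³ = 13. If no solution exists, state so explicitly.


The equation is x³ - 7y³ = 13. For fixed y, x³ = 7·y³ + 13, so a solution requires the RHS to be a perfect cube.
Strategy: iterate y from -45 to 45, compute RHS = 7·y³ + 13, and check whether it is a (positive or negative) perfect cube.
Check small values of y:
  y = 0: RHS = 13 is not a perfect cube.
  y = 1: RHS = 20 is not a perfect cube.
  y = -1: RHS = 6 is not a perfect cube.
  y = 2: RHS = 69 is not a perfect cube.
  y = -2: RHS = -43 is not a perfect cube.
  y = 3: RHS = 202 is not a perfect cube.
  y = -3: RHS = -176 is not a perfect cube.
Continuing the search up to |y| = 45 finds no solutions either.
No (x, y) in the scanned range satisfies the equation.

No integer solutions with |y| ≤ 45.


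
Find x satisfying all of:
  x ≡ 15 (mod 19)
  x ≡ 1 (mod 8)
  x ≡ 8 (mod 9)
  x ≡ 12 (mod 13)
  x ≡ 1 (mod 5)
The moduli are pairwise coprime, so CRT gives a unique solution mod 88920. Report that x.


Product of moduli M = 19 · 8 · 9 · 13 · 5 = 88920.
Merge one congruence at a time:
  Start: x ≡ 15 (mod 19).
  Combine with x ≡ 1 (mod 8); new modulus lcm = 152.
    Write x = 15 + 19·t and substitute into x ≡ 1 (mod 8): 19·t ≡ 1 − 15 = -14 (mod 8).
    Reduce coefficients mod 8: 3·t ≡ 2 (mod 8).
    The inverse of 3 mod 8 is 3 (since 3·3 = 9 = 1·8 + 1), so t ≡ 3·2 = 6 ≡ 6 (mod 8).
    Then x = 15 + 19·6 = 129, valid modulo lcm(19, 8) = 152: x ≡ 129 (mod 152).
  Combine with x ≡ 8 (mod 9); new modulus lcm = 1368.
    Write x = 129 + 152·t and substitute into x ≡ 8 (mod 9): 152·t ≡ 8 − 129 = -121 (mod 9).
    Reduce coefficients mod 9: 8·t ≡ 5 (mod 9).
    The inverse of 8 mod 9 is 8 (since 8·8 = 64 = 7·9 + 1), so t ≡ 8·5 = 40 ≡ 4 (mod 9).
    Then x = 129 + 152·4 = 737, valid modulo lcm(152, 9) = 1368: x ≡ 737 (mod 1368).
  Combine with x ≡ 12 (mod 13); new modulus lcm = 17784.
    Write x = 737 + 1368·t and substitute into x ≡ 12 (mod 13): 1368·t ≡ 12 − 737 = -725 (mod 13).
    Reduce coefficients mod 13: 3·t ≡ 3 (mod 13).
    The inverse of 3 mod 13 is 9 (since 3·9 = 27 = 2·13 + 1), so t ≡ 9·3 = 27 ≡ 1 (mod 13).
    Then x = 737 + 1368·1 = 2105, valid modulo lcm(1368, 13) = 17784: x ≡ 2105 (mod 17784).
  Combine with x ≡ 1 (mod 5); new modulus lcm = 88920.
    Write x = 2105 + 17784·t and substitute into x ≡ 1 (mod 5): 17784·t ≡ 1 − 2105 = -2104 (mod 5).
    Reduce coefficients mod 5: 4·t ≡ 1 (mod 5).
    The inverse of 4 mod 5 is 4 (since 4·4 = 16 = 3·5 + 1), so t ≡ 4·1 = 4 ≡ 4 (mod 5).
    Then x = 2105 + 17784·4 = 73241, valid modulo lcm(17784, 5) = 88920: x ≡ 73241 (mod 88920).
Verify against each original: 73241 mod 19 = 15, 73241 mod 8 = 1, 73241 mod 9 = 8, 73241 mod 13 = 12, 73241 mod 5 = 1.

x ≡ 73241 (mod 88920).


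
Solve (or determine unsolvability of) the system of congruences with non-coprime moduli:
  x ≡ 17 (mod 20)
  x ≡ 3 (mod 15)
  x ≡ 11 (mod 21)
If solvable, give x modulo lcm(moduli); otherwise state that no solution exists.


Moduli 20, 15, 21 are not pairwise coprime, so CRT works modulo lcm(m_i) when all pairwise compatibility conditions hold.
Pairwise compatibility: gcd(m_i, m_j) must divide a_i - a_j for every pair.
Merge one congruence at a time:
  Start: x ≡ 17 (mod 20).
  Combine with x ≡ 3 (mod 15): gcd(20, 15) = 5, and 3 - 17 = -14 is NOT divisible by 5.
    ⇒ system is inconsistent (no integer solution).

No solution (the system is inconsistent).


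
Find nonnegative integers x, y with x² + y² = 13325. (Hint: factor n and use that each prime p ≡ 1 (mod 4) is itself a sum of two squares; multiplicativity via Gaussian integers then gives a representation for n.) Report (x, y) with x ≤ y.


Step 1: Factor n = 13325 = 5^2 · 13 · 41.
Step 2: Check the mod-4 condition on each prime factor: 5 ≡ 1 (mod 4), exponent 2; 13 ≡ 1 (mod 4), exponent 1; 41 ≡ 1 (mod 4), exponent 1.
All primes ≡ 3 (mod 4) appear to even exponent (or don't appear), so by the two-squares theorem n IS expressible as a sum of two squares.
Step 3: Build a representation. Group n = k² · m with k = 5 and m = 13 · 41 = 533 (a product of primes ≡ 1 (mod 4)); a representation of m scales to one of n via (k·x)² + (k·y)² = k²(x² + y²). Each prime p ≡ 1 (mod 4) is itself a sum of two squares; find a² by testing p − a² for a perfect square:
  13: 13 − 1² = 12, 13 − 2² = 9 = 3² ⇒ 13 = 2² + 3².
  41: 41 − 1² = 40, 41 − 2² = 37, 41 − 3² = 32, 41 − 4² = 25 = 5² ⇒ 41 = 4² + 5².
  Combine using the Brahmagupta–Fibonacci identity (a² + b²)(c² + d²) = (ac − bd)² + (ad + bc)² = (ac + bd)² + (ad − bc)²:
  13 · 41 = 533: from (2² + 3²)(4² + 5²), take (2·4 − 3·5, 2·5 + 3·4) = (8 − 15, 10 + 12) = (-7, 22); dropping signs (only squares matter) gives (7, 22); check 7² + 22² = 49 + 484 = 533 ✓.
  Scale by k = 5: (5·7, 5·22) = (35, 110).
Step 4: Order so x ≤ y and verify: 35² + 110² = 1225 + 12100 = 13325 = n. ✓

n = 13325 = 35² + 110² (one valid representation with x ≤ y).


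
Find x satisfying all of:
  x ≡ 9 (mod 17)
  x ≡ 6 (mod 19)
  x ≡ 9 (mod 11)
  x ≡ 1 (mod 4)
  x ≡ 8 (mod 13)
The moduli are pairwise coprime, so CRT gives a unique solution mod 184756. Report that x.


Product of moduli M = 17 · 19 · 11 · 4 · 13 = 184756.
Merge one congruence at a time:
  Start: x ≡ 9 (mod 17).
  Combine with x ≡ 6 (mod 19); new modulus lcm = 323.
    Write x = 9 + 17·t and substitute into x ≡ 6 (mod 19): 17·t ≡ 6 − 9 = -3 (mod 19).
    Reduce coefficients mod 19: 17·t ≡ 16 (mod 19).
    The inverse of 17 mod 19 is 9 (since 17·9 = 153 = 8·19 + 1), so t ≡ 9·16 = 144 ≡ 11 (mod 19).
    Then x = 9 + 17·11 = 196, valid modulo lcm(17, 19) = 323: x ≡ 196 (mod 323).
  Combine with x ≡ 9 (mod 11); new modulus lcm = 3553.
    Write x = 196 + 323·t and substitute into x ≡ 9 (mod 11): 323·t ≡ 9 − 196 = -187 (mod 11).
    Reduce coefficients mod 11: 4·t ≡ 0 (mod 11).
    The inverse of 4 mod 11 is 3 (since 4·3 = 12 = 1·11 + 1), so t ≡ 3·0 = 0 ≡ 0 (mod 11).
    Then x = 196 + 323·0 = 196, valid modulo lcm(323, 11) = 3553: x ≡ 196 (mod 3553).
  Combine with x ≡ 1 (mod 4); new modulus lcm = 14212.
    Write x = 196 + 3553·t and substitute into x ≡ 1 (mod 4): 3553·t ≡ 1 − 196 = -195 (mod 4).
    Reduce coefficients mod 4: 1·t ≡ 1 (mod 4).
    So t ≡ 1 (mod 4).
    Then x = 196 + 3553·1 = 3749, valid modulo lcm(3553, 4) = 14212: x ≡ 3749 (mod 14212).
  Combine with x ≡ 8 (mod 13); new modulus lcm = 184756.
    Write x = 3749 + 14212·t and substitute into x ≡ 8 (mod 13): 14212·t ≡ 8 − 3749 = -3741 (mod 13).
    Reduce coefficients mod 13: 3·t ≡ 3 (mod 13).
    The inverse of 3 mod 13 is 9 (since 3·9 = 27 = 2·13 + 1), so t ≡ 9·3 = 27 ≡ 1 (mod 13).
    Then x = 3749 + 14212·1 = 17961, valid modulo lcm(14212, 13) = 184756: x ≡ 17961 (mod 184756).
Verify against each original: 17961 mod 17 = 9, 17961 mod 19 = 6, 17961 mod 11 = 9, 17961 mod 4 = 1, 17961 mod 13 = 8.

x ≡ 17961 (mod 184756).


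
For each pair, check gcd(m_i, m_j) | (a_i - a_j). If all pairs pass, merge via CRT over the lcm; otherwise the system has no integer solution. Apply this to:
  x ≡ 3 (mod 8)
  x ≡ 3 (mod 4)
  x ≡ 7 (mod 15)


Moduli 8, 4, 15 are not pairwise coprime, so CRT works modulo lcm(m_i) when all pairwise compatibility conditions hold.
Pairwise compatibility: gcd(m_i, m_j) must divide a_i - a_j for every pair.
Merge one congruence at a time:
  Start: x ≡ 3 (mod 8).
  Combine with x ≡ 3 (mod 4): gcd(8, 4) = 4; 3 - 3 = 0, which IS divisible by 4, so compatible.
    Write x = 3 + 8·t and substitute into x ≡ 3 (mod 4): 8·t ≡ 3 − 3 = 0 (mod 4).
    Divide the congruence (and modulus) by g = 4: 2·t ≡ 0 (mod 1).
    Modulo 1 every t works; take t = 0.
    Then x = 3 + 8·0 = 3, valid modulo lcm(8, 4) = 8: x ≡ 3 (mod 8).
  Combine with x ≡ 7 (mod 15): gcd(8, 15) = 1; 7 - 3 = 4, which IS divisible by 1, so compatible.
    Write x = 3 + 8·t and substitute into x ≡ 7 (mod 15): 8·t ≡ 7 − 3 = 4 (mod 15).
    The inverse of 8 mod 15 is 2 (since 8·2 = 16 = 1·15 + 1), so t ≡ 2·4 = 8 ≡ 8 (mod 15).
    Then x = 3 + 8·8 = 67, valid modulo lcm(8, 15) = 120: x ≡ 67 (mod 120).
Verify: 67 mod 8 = 3, 67 mod 4 = 3, 67 mod 15 = 7.

x ≡ 67 (mod 120).


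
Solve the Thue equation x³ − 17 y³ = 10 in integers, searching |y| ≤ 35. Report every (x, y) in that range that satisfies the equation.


The equation is x³ - 17y³ = 10. For fixed y, x³ = 17·y³ + 10, so a solution requires the RHS to be a perfect cube.
Strategy: iterate y from -35 to 35, compute RHS = 17·y³ + 10, and check whether it is a (positive or negative) perfect cube.
Check small values of y:
  y = 0: RHS = 10 is not a perfect cube.
  y = 1: RHS = 27 = (3)³ ⇒ x = 3 works.
  y = -1: RHS = -7 is not a perfect cube.
  y = 2: RHS = 146 is not a perfect cube.
  y = -2: RHS = -126 is not a perfect cube.
  y = 3: RHS = 469 is not a perfect cube.
  y = -3: RHS = -449 is not a perfect cube.
Continuing the search up to |y| = 35 finds no further solutions beyond those listed.
Collected solutions: (3, 1).

Solutions (with |y| ≤ 35): (3, 1).


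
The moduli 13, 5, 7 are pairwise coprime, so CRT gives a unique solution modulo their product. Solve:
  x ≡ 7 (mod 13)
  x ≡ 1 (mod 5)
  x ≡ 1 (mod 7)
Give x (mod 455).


Moduli 13, 5, 7 are pairwise coprime; by CRT there is a unique solution modulo M = 13 · 5 · 7 = 455.
Solve pairwise, accumulating the modulus:
  Start with x ≡ 7 (mod 13).
  Combine with x ≡ 1 (mod 5): since gcd(13, 5) = 1, we get a unique residue mod 65.
    Write x = 7 + 13·t and substitute into x ≡ 1 (mod 5): 13·t ≡ 1 − 7 = -6 (mod 5).
    Reduce coefficients mod 5: 3·t ≡ 4 (mod 5).
    The inverse of 3 mod 5 is 2 (since 3·2 = 6 = 1·5 + 1), so t ≡ 2·4 = 8 ≡ 3 (mod 5).
    Then x = 7 + 13·3 = 46, valid modulo lcm(13, 5) = 65: x ≡ 46 (mod 65).
  Combine with x ≡ 1 (mod 7): since gcd(65, 7) = 1, we get a unique residue mod 455.
    Write x = 46 + 65·t and substitute into x ≡ 1 (mod 7): 65·t ≡ 1 − 46 = -45 (mod 7).
    Reduce coefficients mod 7: 2·t ≡ 4 (mod 7).
    The inverse of 2 mod 7 is 4 (since 2·4 = 8 = 1·7 + 1), so t ≡ 4·4 = 16 ≡ 2 (mod 7).
    Then x = 46 + 65·2 = 176, valid modulo lcm(65, 7) = 455: x ≡ 176 (mod 455).
Verify: 176 mod 13 = 7 ✓, 176 mod 5 = 1 ✓, 176 mod 7 = 1 ✓.

x ≡ 176 (mod 455).


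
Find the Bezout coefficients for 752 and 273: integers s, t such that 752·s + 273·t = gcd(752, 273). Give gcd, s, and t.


Euclidean algorithm on (752, 273) — divide until remainder is 0:
  752 = 2 · 273 + 206
  273 = 1 · 206 + 67
  206 = 3 · 67 + 5
  67 = 13 · 5 + 2
  5 = 2 · 2 + 1
  2 = 2 · 1 + 0
gcd(752, 273) = 1.
Track Bezout coefficients alongside the remainders: start with r₀ = 752 = a·1 + b·0 (s = 1, t = 0) and r₁ = 273 = a·0 + b·1 (s = 0, t = 1); each new remainder r_{k+1} = r_{k-1} − q_k·r_k inherits s_{k+1} = s_{k-1} − q_k·s_k, t_{k+1} = t_{k-1} − q_k·t_k, so r_k = a·s_k + b·t_k at every step:
  q = 2: r = 206, s = 1 − 2·0 = 1, t = 0 − 2·1 = -2  (check: 752·1 + 273·(-2) = 206)
  q = 1: r = 67, s = 0 − 1·1 = -1, t = 1 − 1·(-2) = 3  (check: 752·(-1) + 273·3 = 67)
  q = 3: r = 5, s = 1 − 3·(-1) = 4, t = -2 − 3·3 = -11  (check: 752·4 + 273·(-11) = 5)
  q = 13: r = 2, s = -1 − 13·4 = -53, t = 3 − 13·(-11) = 146  (check: 752·(-53) + 273·146 = 2)
  q = 2: r = 1, s = 4 − 2·(-53) = 110, t = -11 − 2·146 = -303  (check: 752·110 + 273·(-303) = 1)
The row with r = 1 (the gcd) gives the Bezout coefficients s = 110, t = -303.
Result: 752 · (110) + 273 · (-303) = 1.

gcd(752, 273) = 1; s = 110, t = -303 (check: 752·110 + 273·(-303) = 1).


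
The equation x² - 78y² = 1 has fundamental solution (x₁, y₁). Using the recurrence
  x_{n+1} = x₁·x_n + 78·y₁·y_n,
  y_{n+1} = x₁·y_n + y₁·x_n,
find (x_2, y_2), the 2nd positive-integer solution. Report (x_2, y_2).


Step 1: Find the fundamental solution (x₁, y₁) of x² - 78y² = 1.
  Expand √78 as a continued fraction. a₀ = ⌊√78⌋ = 8; iterate m_{k+1} = d_k·a_k − m_k, d_{k+1} = (78 − m_{k+1}²)/d_k, a_{k+1} = ⌊(a₀ + m_{k+1})/d_{k+1}⌋ (starting m₀ = 0, d₀ = 1), with convergents p_k = a_k·p_{k-1} + p_{k-2}, q_k = a_k·q_{k-1} + q_{k-2} (p₋₁ = 1, q₋₁ = 0):
  k = 0: a₀ = 8; p₀/q₀ = 8/1; p₀² − 78·q₀² = 64 − 78 = -14.
  k = 1: m = 8, d = 14, a = ⌊(8 + 8)/14⌋ = 1; p/q = (1·8 + 1)/(1·1 + 0) = 9/1; p² − 78·q² = 81 − 78 = 3.
  k = 2: m = 6, d = 3, a = ⌊(8 + 6)/3⌋ = 4; p/q = (4·9 + 8)/(4·1 + 1) = 44/5; p² − 78·q² = 1936 − 1950 = -14.
  k = 3: m = 6, d = 14, a = ⌊(8 + 6)/14⌋ = 1; p/q = (1·44 + 9)/(1·5 + 1) = 53/6; p² − 78·q² = 2809 − 2808 = 1.
  The first convergent with p² − 78·q² = 1 gives the fundamental solution (x₁, y₁) = (53, 6).
Step 2: Apply the recurrence (x_{n+1}, y_{n+1}) = (x₁x_n + 78y₁y_n, x₁y_n + y₁x_n) repeatedly.
  From (x_1, y_1) = (53, 6): x_2 = 53·53 + 78·6·6 = 5617; y_2 = 53·6 + 6·53 = 636.
Step 3: Verify x_2² - 78·y_2² = 31550689 - 31550688 = 1 (should be 1). ✓

(x_1, y_1) = (53, 6); (x_2, y_2) = (5617, 636).


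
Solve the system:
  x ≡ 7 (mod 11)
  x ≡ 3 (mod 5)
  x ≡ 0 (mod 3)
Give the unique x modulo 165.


Moduli 11, 5, 3 are pairwise coprime; by CRT there is a unique solution modulo M = 11 · 5 · 3 = 165.
Solve pairwise, accumulating the modulus:
  Start with x ≡ 7 (mod 11).
  Combine with x ≡ 3 (mod 5): since gcd(11, 5) = 1, we get a unique residue mod 55.
    Write x = 7 + 11·t and substitute into x ≡ 3 (mod 5): 11·t ≡ 3 − 7 = -4 (mod 5).
    Reduce coefficients mod 5: 1·t ≡ 1 (mod 5).
    So t ≡ 1 (mod 5).
    Then x = 7 + 11·1 = 18, valid modulo lcm(11, 5) = 55: x ≡ 18 (mod 55).
  Combine with x ≡ 0 (mod 3): since gcd(55, 3) = 1, we get a unique residue mod 165.
    Write x = 18 + 55·t and substitute into x ≡ 0 (mod 3): 55·t ≡ 0 − 18 = -18 (mod 3).
    Reduce coefficients mod 3: 1·t ≡ 0 (mod 3).
    So t ≡ 0 (mod 3).
    Then x = 18 + 55·0 = 18, valid modulo lcm(55, 3) = 165: x ≡ 18 (mod 165).
Verify: 18 mod 11 = 7 ✓, 18 mod 5 = 3 ✓, 18 mod 3 = 0 ✓.

x ≡ 18 (mod 165).


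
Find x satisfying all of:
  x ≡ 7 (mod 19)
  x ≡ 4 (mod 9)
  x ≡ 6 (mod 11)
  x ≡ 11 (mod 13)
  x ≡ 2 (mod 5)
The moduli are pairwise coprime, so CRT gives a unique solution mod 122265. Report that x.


Product of moduli M = 19 · 9 · 11 · 13 · 5 = 122265.
Merge one congruence at a time:
  Start: x ≡ 7 (mod 19).
  Combine with x ≡ 4 (mod 9); new modulus lcm = 171.
    Write x = 7 + 19·t and substitute into x ≡ 4 (mod 9): 19·t ≡ 4 − 7 = -3 (mod 9).
    Reduce coefficients mod 9: 1·t ≡ 6 (mod 9).
    So t ≡ 6 (mod 9).
    Then x = 7 + 19·6 = 121, valid modulo lcm(19, 9) = 171: x ≡ 121 (mod 171).
  Combine with x ≡ 6 (mod 11); new modulus lcm = 1881.
    Write x = 121 + 171·t and substitute into x ≡ 6 (mod 11): 171·t ≡ 6 − 121 = -115 (mod 11).
    Reduce coefficients mod 11: 6·t ≡ 6 (mod 11).
    The inverse of 6 mod 11 is 2 (since 6·2 = 12 = 1·11 + 1), so t ≡ 2·6 = 12 ≡ 1 (mod 11).
    Then x = 121 + 171·1 = 292, valid modulo lcm(171, 11) = 1881: x ≡ 292 (mod 1881).
  Combine with x ≡ 11 (mod 13); new modulus lcm = 24453.
    Write x = 292 + 1881·t and substitute into x ≡ 11 (mod 13): 1881·t ≡ 11 − 292 = -281 (mod 13).
    Reduce coefficients mod 13: 9·t ≡ 5 (mod 13).
    The inverse of 9 mod 13 is 3 (since 9·3 = 27 = 2·13 + 1), so t ≡ 3·5 = 15 ≡ 2 (mod 13).
    Then x = 292 + 1881·2 = 4054, valid modulo lcm(1881, 13) = 24453: x ≡ 4054 (mod 24453).
  Combine with x ≡ 2 (mod 5); new modulus lcm = 122265.
    Write x = 4054 + 24453·t and substitute into x ≡ 2 (mod 5): 24453·t ≡ 2 − 4054 = -4052 (mod 5).
    Reduce coefficients mod 5: 3·t ≡ 3 (mod 5).
    The inverse of 3 mod 5 is 2 (since 3·2 = 6 = 1·5 + 1), so t ≡ 2·3 = 6 ≡ 1 (mod 5).
    Then x = 4054 + 24453·1 = 28507, valid modulo lcm(24453, 5) = 122265: x ≡ 28507 (mod 122265).
Verify against each original: 28507 mod 19 = 7, 28507 mod 9 = 4, 28507 mod 11 = 6, 28507 mod 13 = 11, 28507 mod 5 = 2.

x ≡ 28507 (mod 122265).


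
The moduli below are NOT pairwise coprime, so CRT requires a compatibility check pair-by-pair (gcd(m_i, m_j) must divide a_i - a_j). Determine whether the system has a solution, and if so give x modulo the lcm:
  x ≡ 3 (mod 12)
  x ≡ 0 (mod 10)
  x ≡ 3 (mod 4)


Moduli 12, 10, 4 are not pairwise coprime, so CRT works modulo lcm(m_i) when all pairwise compatibility conditions hold.
Pairwise compatibility: gcd(m_i, m_j) must divide a_i - a_j for every pair.
Merge one congruence at a time:
  Start: x ≡ 3 (mod 12).
  Combine with x ≡ 0 (mod 10): gcd(12, 10) = 2, and 0 - 3 = -3 is NOT divisible by 2.
    ⇒ system is inconsistent (no integer solution).

No solution (the system is inconsistent).


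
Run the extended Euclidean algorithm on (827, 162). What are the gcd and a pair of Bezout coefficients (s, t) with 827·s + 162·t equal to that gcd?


Euclidean algorithm on (827, 162) — divide until remainder is 0:
  827 = 5 · 162 + 17
  162 = 9 · 17 + 9
  17 = 1 · 9 + 8
  9 = 1 · 8 + 1
  8 = 8 · 1 + 0
gcd(827, 162) = 1.
Track Bezout coefficients alongside the remainders: start with r₀ = 827 = a·1 + b·0 (s = 1, t = 0) and r₁ = 162 = a·0 + b·1 (s = 0, t = 1); each new remainder r_{k+1} = r_{k-1} − q_k·r_k inherits s_{k+1} = s_{k-1} − q_k·s_k, t_{k+1} = t_{k-1} − q_k·t_k, so r_k = a·s_k + b·t_k at every step:
  q = 5: r = 17, s = 1 − 5·0 = 1, t = 0 − 5·1 = -5  (check: 827·1 + 162·(-5) = 17)
  q = 9: r = 9, s = 0 − 9·1 = -9, t = 1 − 9·(-5) = 46  (check: 827·(-9) + 162·46 = 9)
  q = 1: r = 8, s = 1 − 1·(-9) = 10, t = -5 − 1·46 = -51  (check: 827·10 + 162·(-51) = 8)
  q = 1: r = 1, s = -9 − 1·10 = -19, t = 46 − 1·(-51) = 97  (check: 827·(-19) + 162·97 = 1)
The row with r = 1 (the gcd) gives the Bezout coefficients s = -19, t = 97.
Result: 827 · (-19) + 162 · (97) = 1.

gcd(827, 162) = 1; s = -19, t = 97 (check: 827·(-19) + 162·97 = 1).


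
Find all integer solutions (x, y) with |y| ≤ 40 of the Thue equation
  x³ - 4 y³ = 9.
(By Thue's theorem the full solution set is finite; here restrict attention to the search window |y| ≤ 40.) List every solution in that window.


The equation is x³ - 4y³ = 9. For fixed y, x³ = 4·y³ + 9, so a solution requires the RHS to be a perfect cube.
Strategy: iterate y from -40 to 40, compute RHS = 4·y³ + 9, and check whether it is a (positive or negative) perfect cube.
Check small values of y:
  y = 0: RHS = 9 is not a perfect cube.
  y = 1: RHS = 13 is not a perfect cube.
  y = -1: RHS = 5 is not a perfect cube.
  y = 2: RHS = 41 is not a perfect cube.
  y = -2: RHS = -23 is not a perfect cube.
  y = 3: RHS = 117 is not a perfect cube.
  y = -3: RHS = -99 is not a perfect cube.
Continuing the search up to |y| = 40 finds no solutions either.
No (x, y) in the scanned range satisfies the equation.

No integer solutions with |y| ≤ 40.


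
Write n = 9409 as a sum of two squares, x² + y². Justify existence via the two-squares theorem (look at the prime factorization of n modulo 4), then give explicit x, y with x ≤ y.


Step 1: Factor n = 9409 = 97^2.
Step 2: Check the mod-4 condition on each prime factor: 97 ≡ 1 (mod 4), exponent 2.
All primes ≡ 3 (mod 4) appear to even exponent (or don't appear), so by the two-squares theorem n IS expressible as a sum of two squares.
Step 3: Build a representation. Here n = 97 · 97 is a product of primes ≡ 1 (mod 4). Each prime p ≡ 1 (mod 4) is itself a sum of two squares; find a² by testing p − a² for a perfect square:
  97: 97 − 1² = 96, 97 − 2² = 93, 97 − 3² = 88, 97 − 4² = 81 = 9² ⇒ 97 = 4² + 9².
  Combine using the Brahmagupta–Fibonacci identity (a² + b²)(c² + d²) = (ac − bd)² + (ad + bc)² = (ac + bd)² + (ad − bc)²:
  97 · 97 = 9409: from (4² + 9²)(4² + 9²), take (4·4 − 9·9, 4·9 + 9·4) = (16 − 81, 36 + 36) = (-65, 72); dropping signs (only squares matter) gives (65, 72); check 65² + 72² = 4225 + 5184 = 9409 ✓.
Step 4: Order so x ≤ y and verify: 65² + 72² = 4225 + 5184 = 9409 = n. ✓

n = 9409 = 65² + 72² (one valid representation with x ≤ y).
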